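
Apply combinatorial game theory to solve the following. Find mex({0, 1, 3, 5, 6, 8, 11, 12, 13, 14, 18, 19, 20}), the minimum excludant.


Set = {0, 1, 3, 5, 6, 8, 11, 12, 13, 14, 18, 19, 20}
0 is in the set.
1 is in the set.
2 is NOT in the set. This is the mex.
mex = 2

2


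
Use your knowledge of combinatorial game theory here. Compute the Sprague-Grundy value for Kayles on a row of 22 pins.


Kayles: a move removes 1 or 2 adjacent pins from a contiguous row.
Removing pins from a row of k leaves two independent rows (a, b) with a + b = k - 1 (one pin) or a + b = k - 2 (two pins); an end removal gives a = 0.
By Sprague-Grundy, G(k) = mex{ G(a) XOR G(b) } over all these splits. G(0) = 0.
G(1): splits (0,0):0^0=0 -> mex({0}) = 1
G(2): splits (0,1):0^1=1 (0,0):0^0=0 -> mex({0, 1}) = 2
G(3): splits (0,2):0^2=2 (1,1):1^1=0 (0,1):0^1=1 -> mex({0, 1, 2}) = 3
G(4): splits (0,3):0^3=3 (1,2):1^2=3 (0,2):0^2=2 (1,1):1^1=0 -> mex({0, 2, 3}) = 1
G(5): splits (0,4):0^1=1 (1,3):1^3=2 (2,2):2^2=0 (0,3):0^3=3 (1,2):1^2=3 -> mex({0, 1, 2, 3}) = 4
G(6) = mex({0, 1, 2, 4}) = 3
G(7) = mex({0, 1, 3, 4, 5}) = 2
G(8) = mex({0, 2, 3, 5, 6}) = 1
G(9) = mex({0, 1, 2, 3, 6, 7}) = 4
G(10) = mex({0, 1, 3, 4, 5, 7}) = 2
G(11) = mex({0, 1, 2, 3, 4, 5}) = 6
G(12) = mex({0, 1, 2, 3, 5, 6, 7}) = 4
G(13) = mex({0, 2, 3, 4, 6, 7}) = 1
G(14) = mex({0, 1, 4, 5, 6, 7}) = 2
G(15) = mex({0, 1, 2, 3, 4, 5, 6}) = 7
G(16) = mex({0, 2, 3, 5, 6, 7}) = 1
G(17) = mex({0, 1, 2, 3, 5, 6, 7}) = 4
G(18) = mex({0, 1, 2, 4, 5, 6}) = 3
G(19) = mex({0, 1, 3, 4, 5, 7}) = 2
G(20) = mex({0, 2, 3, 4, 5, 6, 7}) = 1
G(21) = mex({0, 1, 2, 3, 5, 6, 7}) = 4
G(22) = mex({0, 1, 2, 3, 4, 5, 7}) = 6
Therefore G(22) = 6.

6


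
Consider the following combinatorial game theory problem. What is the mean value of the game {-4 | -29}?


Game = {-4 | -29}, a switch {a | b} with numbers a > b.
Its thermograph has left wall a - t and right wall b + t, which meet at t = (a - b)/2, where both equal (a + b)/2. So the mast (mean value) is at (a + b)/2.
Mean = (-4 + (-29))/2 = -33/2 = -33/2

-33/2


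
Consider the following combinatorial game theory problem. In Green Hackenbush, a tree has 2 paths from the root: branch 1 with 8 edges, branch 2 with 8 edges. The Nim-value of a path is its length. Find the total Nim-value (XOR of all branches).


The tree has 2 branches from the ground vertex.
In Green Hackenbush, the Nim-value of a simple path of length k is k.
Branch 1: length 8, Nim-value = 8
Branch 2: length 8, Nim-value = 8
Total Nim-value = XOR of all branch values:
0 XOR 8 = 8
8 XOR 8 = 0
Nim-value of the tree = 0

0


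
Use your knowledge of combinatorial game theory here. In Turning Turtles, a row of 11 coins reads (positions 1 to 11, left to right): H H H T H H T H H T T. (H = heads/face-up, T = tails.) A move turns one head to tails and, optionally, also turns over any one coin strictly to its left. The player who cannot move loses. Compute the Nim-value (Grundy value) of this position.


Coins: H H H T H H T H H T T
Key fact: a single head at position k behaves exactly like a Nim heap of size k (turning it to T and optionally flipping a coin at j < k corresponds to moving the heap from k to j, or to 0), and heads combine as a disjunctive sum (two heads at the same place would cancel, matching j XOR j = 0). So the Nim-value is the XOR of the 1-indexed positions of the heads.
Face-up positions (1-indexed): [1, 2, 3, 5, 6, 8, 9]
XOR 0 with 1: 0 XOR 1 = 1
XOR 1 with 2: 1 XOR 2 = 3
XOR 3 with 3: 3 XOR 3 = 0
XOR 0 with 5: 0 XOR 5 = 5
XOR 5 with 6: 5 XOR 6 = 3
XOR 3 with 8: 3 XOR 8 = 11
XOR 11 with 9: 11 XOR 9 = 2
Nim-value = 2

2


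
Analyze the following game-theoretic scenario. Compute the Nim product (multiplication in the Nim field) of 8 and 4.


Nim multiplication is bilinear over XOR: (u XOR v) * w = (u*w) XOR (v*w).
So we split each operand into its bit components and XOR the pairwise Nim products.
8 = 8 (as XOR of powers of 2).
4 = 4 (as XOR of powers of 2).
Using the standard Nim-product table on single bits:
  2*2 = 3,   2*4 = 8,   2*8 = 12,
  4*4 = 6,   4*8 = 11,  8*8 = 13,
and  1*x = x (identity), k*l = l*k (commutative).
Pairwise Nim products:
  8 * 4 = 11
XOR them: 11 = 11.
Result: 8 * 4 = 11 (in Nim).

11


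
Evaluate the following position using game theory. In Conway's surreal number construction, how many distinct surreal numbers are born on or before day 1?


Day 0: {|} = 0 is born. Count = 1.
Day n: the number of surreal numbers born by day n is 2^(n+1) - 1.
By day 0: 2^1 - 1 = 1
By day 1: 2^2 - 1 = 3
By day 1: 3 surreal numbers.

3


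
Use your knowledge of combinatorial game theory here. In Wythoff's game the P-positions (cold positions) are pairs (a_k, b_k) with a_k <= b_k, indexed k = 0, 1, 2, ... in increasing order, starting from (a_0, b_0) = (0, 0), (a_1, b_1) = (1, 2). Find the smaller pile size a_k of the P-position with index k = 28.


By Wythoff's theorem, a_k = floor(k * phi) and b_k = floor(k * phi^2) = a_k + k, where phi = (1 + sqrt(5))/2 is the golden ratio.
phi = (1 + sqrt(5))/2 = 1.618034
k = 28
k * phi = 28 * 1.618034 = 45.304952
a_28 = floor(k * phi) = 45

45


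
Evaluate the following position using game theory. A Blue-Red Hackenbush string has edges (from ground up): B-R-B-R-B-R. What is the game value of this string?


Edges (from ground): B-R-B-R-B-R
By Berlekamp's sign-expansion rule, a Blue-Red Hackenbush stalk has the value of the surreal number whose sign sequence is the edge sequence with B -> + and R -> -.
Sign sequence: +-+-+-
Trace the sign expansion in the surreal number tree, starting from 0:
Edge 1: B (sign +) -> bounds (0, +inf), value = 1
Edge 2: R (sign -) -> bounds (0, 1), value = 1/2
Edge 3: B (sign +) -> bounds (1/2, 1), value = 3/4
Edge 4: R (sign -) -> bounds (1/2, 3/4), value = 5/8
Edge 5: B (sign +) -> bounds (5/8, 3/4), value = 11/16
Edge 6: R (sign -) -> bounds (5/8, 11/16), value = 21/32
Game value = 21/32

21/32


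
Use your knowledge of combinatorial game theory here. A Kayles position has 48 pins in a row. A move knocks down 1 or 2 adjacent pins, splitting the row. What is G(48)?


Kayles: a move removes 1 or 2 adjacent pins from a contiguous row.
Removing pins from a row of k leaves two independent rows (a, b) with a + b = k - 1 (one pin) or a + b = k - 2 (two pins); an end removal gives a = 0.
By Sprague-Grundy, G(k) = mex{ G(a) XOR G(b) } over all these splits. G(0) = 0.
G(1): splits (0,0):0^0=0 -> mex({0}) = 1
G(2): splits (0,1):0^1=1 (0,0):0^0=0 -> mex({0, 1}) = 2
G(3): splits (0,2):0^2=2 (1,1):1^1=0 (0,1):0^1=1 -> mex({0, 1, 2}) = 3
G(4): splits (0,3):0^3=3 (1,2):1^2=3 (0,2):0^2=2 (1,1):1^1=0 -> mex({0, 2, 3}) = 1
G(5): splits (0,4):0^1=1 (1,3):1^3=2 (2,2):2^2=0 (0,3):0^3=3 (1,2):1^2=3 -> mex({0, 1, 2, 3}) = 4
G(6) = mex({0, 1, 2, 4}) = 3
G(7) = mex({0, 1, 3, 4, 5}) = 2
G(8) = mex({0, 2, 3, 5, 6}) = 1
G(9) = mex({0, 1, 2, 3, 6, 7}) = 4
G(10) = mex({0, 1, 3, 4, 5, 7}) = 2
G(11) = mex({0, 1, 2, 3, 4, 5}) = 6
G(12) = mex({0, 1, 2, 3, 5, 6, 7}) = 4
G(13) = mex({0, 2, 3, 4, 6, 7}) = 1
G(14) = mex({0, 1, 4, 5, 6, 7}) = 2
G(15) = mex({0, 1, 2, 3, 4, 5, 6}) = 7
G(16) = mex({0, 2, 3, 5, 6, 7}) = 1
G(17) = mex({0, 1, 2, 3, 5, 6, 7}) = 4
G(18) = mex({0, 1, 2, 4, 5, 6}) = 3
G(19) = mex({0, 1, 3, 4, 5, 7}) = 2
G(20) = mex({0, 2, 3, 4, 5, 6, 7}) = 1
G(21) = mex({0, 1, 2, 3, 5, 6, 7}) = 4
G(22) = mex({0, 1, 2, 3, 4, 5, 7}) = 6
G(23) = mex({0, 1, 2, 3, 4, 5, 6}) = 7
G(24) = mex({0, 1, 2, 3, 5, 6, 7}) = 4
G(25) = mex({0, 2, 3, 4, 6, 7}) = 1
G(26) = mex({0, 1, 3, 4, 5, 6, 7}) = 2
G(27) = mex({0, 1, 2, 3, 4, 5, 6, 7}) = 8
G(28) = mex({0, 1, 2, 3, 4, 6, 7, 8}) = 5
G(29) = mex({0, 1, 2, 3, 5, 6, 7, 8, 9}) = 4
G(30) = mex({0, 1, 2, 3, 4, 5, 6, 9, 10}) = 7
G(31) = mex({0, 1, 3, 4, 5, 7, 10, 11}) = 2
G(32) = mex({0, 2, 3, 4, 5, 6, 7, 9, 11}) = 1
G(33) = mex({0, 1, 2, 3, 4, 5, 6, 7, 9, 12}) = 8
G(34) = mex({0, 1, 2, 3, 4, 5, 7, 8, 11, 12}) = 6
G(35) = mex({0, 1, 2, 3, 4, 5, 6, 8, 9, 10, 11}) = 7
G(36) = mex({0, 1, 2, 3, 5, 6, 7, 9, 10}) = 4
G(37) = mex({0, 2, 3, 4, 6, 7, 9, 10, 11, 12}) = 1
G(38) = mex({0, 1, 3, 4, 5, 6, 7, 9, 10, 11, 12}) = 2
G(39) = mex({0, 1, 2, 4, 5, 6, 7, 9, 10, 12, 14}) = 3
G(40) = mex({0, 2, 3, 4, 6, 7, 11, 12, 14}) = 1
G(41) = mex({0, 1, 2, 3, 5, 6, 7, 9, 10, 11, 12}) = 4
G(42) = mex({0, 1, 2, 3, 4, 5, 6, 9, 10}) = 7
G(43) = mex({0, 1, 3, 4, 5, 7, 9, 10, 12, 15}) = 2
G(44) = mex({0, 2, 3, 4, 5, 6, 7, 9, 10, 12, 15}) = 1
G(45) = mex({0, 1, 2, 3, 4, 5, 6, 7, 9, 10, 12, 14}) = 8
G(46) = mex({0, 1, 3, 4, 5, 7, 8, 11, 12, 14}) = 2
G(47) = mex({0, 1, 2, 3, 4, 5, 6, 8, 9, 10, 11, 12}) = 7
G(48) = mex({0, 1, 2, 3, 5, 6, 7, 9, 10}) = 4
Therefore G(48) = 4.

4


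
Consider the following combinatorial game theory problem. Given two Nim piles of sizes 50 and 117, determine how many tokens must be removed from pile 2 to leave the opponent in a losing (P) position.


Piles: 50 and 117
Current XOR: 50 XOR 117 = 71 (non-zero, so this is an N-position).
To make the XOR zero, we need to find a move that balances the piles.
For pile 2 (size 117): target = 117 XOR 71 = 50
We reduce pile 2 from 117 to 50.
Tokens removed: 117 - 50 = 67
Verification: 50 XOR 50 = 0

67


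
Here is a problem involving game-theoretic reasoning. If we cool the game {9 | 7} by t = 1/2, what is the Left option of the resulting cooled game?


Original game: {9 | 7} (a switch {a | b} with a > b).
Cooling by t (for t below the temperature (a - b)/2 = 1) taxes each move by t: {a | b} cooled by t is {a - t | b + t}.
Cooling amount: t = 1/2
Cooled Left option: 9 - 1/2 = 17/2
Cooled Right option: 7 + 1/2 = 15/2
Cooled game: {17/2 | 15/2}
Left option = 17/2

17/2


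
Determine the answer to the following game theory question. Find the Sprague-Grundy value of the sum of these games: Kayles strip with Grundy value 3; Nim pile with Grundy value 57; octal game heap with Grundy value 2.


By the Sprague-Grundy theorem, the Grundy value of a sum of games is the XOR of individual Grundy values.
Kayles strip: Grundy value = 3. Running XOR: 0 XOR 3 = 3
Nim pile: Grundy value = 57. Running XOR: 3 XOR 57 = 58
octal game heap: Grundy value = 2. Running XOR: 58 XOR 2 = 56
The combined Grundy value is 56.

56


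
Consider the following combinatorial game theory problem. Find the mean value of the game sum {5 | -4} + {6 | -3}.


G1 = {5 | -4}, G2 = {6 | -3}
Each is a switch {a | b} with numbers a > b; its mean value is (a + b)/2, and mean value is additive over game sums: m(G1 + G2) = m(G1) + m(G2).
Mean of G1 = (5 + (-4))/2 = 1/2 = 1/2
Mean of G2 = (6 + (-3))/2 = 3/2 = 3/2
Mean of G1 + G2 = 1/2 + 3/2 = 2

2


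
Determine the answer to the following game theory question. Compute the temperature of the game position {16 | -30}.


The game is {16 | -30}, a switch {a | b} with numbers a > b.
Cooling {a | b} by t gives {a - t | b + t}, which stops being hot when a - t = b + t, i.e. at t = (a - b)/2. So the temperature of a switch is (a - b)/2.
Temperature = (Left option - Right option) / 2
= (16 - (-30)) / 2
= 46 / 2
= 23

23


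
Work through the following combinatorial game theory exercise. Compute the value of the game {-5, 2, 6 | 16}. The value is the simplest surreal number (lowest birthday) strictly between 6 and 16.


Left options: {-5, 2, 6}, max = 6
Right options: {16}, min = 16
All options are numbers and max(Left) < min(Right), so by the simplicity theorem the value is the simplest (earliest-born) number strictly between 6 and 16.
Integers 7 through 15 all lie strictly between 6 and 16.
Among integers, the simplest (lowest birthday = smallest |n|; 0 is born on day 0, +-n on day n) is 7.
No non-integer in the interval can be simpler: if x is a non-integer in the interval, then floor(x) or ceil(x) also lies in the interval (the interval contains an integer), and both are proper prefixes of x's sign expansion, i.e. born earlier. So the game value is 7.
Game value = 7

7


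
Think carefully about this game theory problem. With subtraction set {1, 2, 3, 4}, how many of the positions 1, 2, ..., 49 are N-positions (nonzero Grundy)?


Subtraction set S = {1, 2, 3, 4}, so G(n) = n mod 5.
G(n) = 0 when n is a multiple of 5.
Multiples of 5 in [1, 49]: 9
N-positions (nonzero Grundy) = 49 - 9 = 40

40


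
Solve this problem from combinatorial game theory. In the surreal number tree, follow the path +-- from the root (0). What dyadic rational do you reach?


Sign expansion: +--
Rule: track bounds (lo, hi), initially (-inf, +inf). On '+', the current value becomes lo and we move to the simplest number in (value, hi): value + 1 if hi = +inf, otherwise the midpoint (value + hi)/2. On '-', the current value becomes hi and we move to value - 1 if lo = -inf, otherwise the midpoint (lo + value)/2.
Start at 0.
Step 1: sign = +, move right. Bounds: (0, +inf). Value = 1
Step 2: sign = -, move left. Bounds: (0, 1). Value = 1/2
Step 3: sign = -, move left. Bounds: (0, 1/2). Value = 1/4
The surreal number with sign expansion +-- is 1/4.

1/4


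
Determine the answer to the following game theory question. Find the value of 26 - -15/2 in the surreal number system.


x = 26, y = -15/2
Converting to common denominator: 2
x = 52/2, y = -15/2
x - y = 26 - -15/2 = 67/2

67/2


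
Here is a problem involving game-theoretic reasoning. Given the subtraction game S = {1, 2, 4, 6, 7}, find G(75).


The subtraction set is S = {1, 2, 4, 6, 7}.
G(k) = mex{ G(k - s) : s in S, s <= k }. We compute iteratively: G(0) = 0.
G(1) = mex({0}) = 1
G(2) = mex({0, 1}) = 2
G(3) = mex({1, 2}) = 0
G(4) = mex({0, 2}) = 1
G(5) = mex({0, 1}) = 2
G(6) = mex({0, 1, 2}) = 3
G(7) = mex({0, 1, 2, 3}) = 4
G(8) = mex({1, 2, 3, 4}) = 0
G(9) = mex({0, 2, 4}) = 1
G(10) = mex({0, 1, 3}) = 2
G(11) = mex({1, 2, 4}) = 0
G(12) = mex({0, 2, 3}) = 1
G(13) = mex({0, 1, 3, 4}) = 2
G(14) = mex({0, 1, 2, 4}) = 3
Observe that G(8)..G(14) = 0, 1, 2, 0, 1, 2, 3 repeats G(0)..G(6) = 0, 1, 2, 0, 1, 2, 3.
For k >= max(S) = 7, G(k) is determined by the previous 7 values G(k-7)..G(k-1); a window of 7 consecutive values has recurred shifted by 8, so by induction G(k + 8) = G(k) for all k >= 0: the sequence is periodic from the start with period 8.
One period: G(0..7) = 0, 1, 2, 0, 1, 2, 3, 4.
75 mod 8 = 3, so G(75) = G(3) = 0.

0


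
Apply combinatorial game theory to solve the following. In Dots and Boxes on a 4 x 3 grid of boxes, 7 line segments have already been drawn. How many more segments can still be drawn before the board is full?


Grid: 4 x 3 boxes, i.e. 5 rows and 4 columns of dots.
Horizontal edges: (rows + 1) * cols = 5 * 3 = 15
Vertical edges: rows * (cols + 1) = 4 * 4 = 16
Total edges: 15 + 16 = 31
Edges drawn: 7
Remaining: 31 - 7 = 24

24


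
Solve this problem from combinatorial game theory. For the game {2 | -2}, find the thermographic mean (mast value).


Game = {2 | -2}, a switch {a | b} with numbers a > b.
Its thermograph has left wall a - t and right wall b + t, which meet at t = (a - b)/2, where both equal (a + b)/2. So the mast (mean value) is at (a + b)/2.
Mean = (2 + (-2))/2 = 0/2 = 0

0


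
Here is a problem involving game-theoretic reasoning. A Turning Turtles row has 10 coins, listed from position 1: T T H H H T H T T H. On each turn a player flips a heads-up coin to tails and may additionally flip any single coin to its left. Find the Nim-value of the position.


Coins: T T H H H T H T T H
Key fact: a single head at position k behaves exactly like a Nim heap of size k (turning it to T and optionally flipping a coin at j < k corresponds to moving the heap from k to j, or to 0), and heads combine as a disjunctive sum (two heads at the same place would cancel, matching j XOR j = 0). So the Nim-value is the XOR of the 1-indexed positions of the heads.
Face-up positions (1-indexed): [3, 4, 5, 7, 10]
XOR 0 with 3: 0 XOR 3 = 3
XOR 3 with 4: 3 XOR 4 = 7
XOR 7 with 5: 7 XOR 5 = 2
XOR 2 with 7: 2 XOR 7 = 5
XOR 5 with 10: 5 XOR 10 = 15
Nim-value = 15

15


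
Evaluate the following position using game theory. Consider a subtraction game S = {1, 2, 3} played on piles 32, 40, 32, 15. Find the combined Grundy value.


Subtraction set: {1, 2, 3}
For this subtraction set, G(n) = n mod 4 (period = max + 1 = 4).
Pile 1 (size 32): G(32) = 32 mod 4 = 0
Pile 2 (size 40): G(40) = 40 mod 4 = 0
Pile 3 (size 32): G(32) = 32 mod 4 = 0
Pile 4 (size 15): G(15) = 15 mod 4 = 3
Total Grundy value = XOR of all: 0 XOR 0 XOR 0 XOR 3 = 3

3


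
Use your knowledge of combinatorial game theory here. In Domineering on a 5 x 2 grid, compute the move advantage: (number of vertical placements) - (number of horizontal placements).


Board is 5 x 2 (rows x cols).
Left (vertical) placements: (rows-1) * cols = 4 * 2 = 8
Right (horizontal) placements: rows * (cols-1) = 5 * 1 = 5
Advantage = Left - Right = 8 - 5 = 3

3


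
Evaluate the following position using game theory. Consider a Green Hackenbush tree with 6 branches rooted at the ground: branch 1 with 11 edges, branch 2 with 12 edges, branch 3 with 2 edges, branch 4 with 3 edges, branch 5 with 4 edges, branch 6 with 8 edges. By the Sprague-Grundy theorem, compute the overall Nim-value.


The tree has 6 branches from the ground vertex.
In Green Hackenbush, the Nim-value of a simple path of length k is k.
Branch 1: length 11, Nim-value = 11
Branch 2: length 12, Nim-value = 12
Branch 3: length 2, Nim-value = 2
Branch 4: length 3, Nim-value = 3
Branch 5: length 4, Nim-value = 4
Branch 6: length 8, Nim-value = 8
Total Nim-value = XOR of all branch values:
0 XOR 11 = 11
11 XOR 12 = 7
7 XOR 2 = 5
5 XOR 3 = 6
6 XOR 4 = 2
2 XOR 8 = 10
Nim-value of the tree = 10

10


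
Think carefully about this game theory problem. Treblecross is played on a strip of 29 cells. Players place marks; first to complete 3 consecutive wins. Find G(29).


Treblecross: place X on empty cells; 3-in-a-row wins.
Playing within two cells of an existing X lets the opponent win at once, so sensible play treats the cells i-2..i+2 around each X as dead. The player left with no safe cell loses, so this is a normal-play take-away game on strips of safe cells.
Placing X at cell i (0-indexed) of a strip of k safe cells leaves independent strips of sizes max(0, i-2) and max(0, k-i-3). Hence G(k) = mex{ G(max(0,i-2)) XOR G(max(0,k-i-3)) : 0 <= i < k }, with G(0) = 0.
G(1): splits (0,0):0^0=0 -> mex({0}) = 1
G(2): splits (0,0):0^0=0 -> mex({0}) = 1
G(3): splits (0,0):0^0=0 -> mex({0}) = 1
G(4): splits (0,1):0^1=1 (0,0):0^0=0 -> mex({0, 1}) = 2
G(5): splits (0,2):0^1=1 (0,1):0^1=1 (0,0):0^0=0 -> mex({0, 1}) = 2
G(6) = mex({1}) = 0
G(7) = mex({0, 1, 2}) = 3
G(8) = mex({0, 1, 2}) = 3
G(9) = mex({0, 2}) = 1
G(10) = mex({0, 2, 3}) = 1
G(11) = mex({0, 3}) = 1
G(12) = mex({1, 3}) = 0
G(13) = mex({0, 1, 2, 3}) = 4
G(14) = mex({0, 1, 2}) = 3
G(15) = mex({0, 1, 2}) = 3
G(16) = mex({0, 1, 2, 4}) = 3
G(17) = mex({0, 1, 3, 4}) = 2
G(18) = mex({0, 1, 3, 4}) = 2
G(19) = mex({0, 1, 3, 5}) = 2
G(20) = mex({0, 1, 2, 3, 5}) = 4
G(21) = mex({0, 1, 2, 3, 5}) = 4
G(22) = mex({1, 2, 6}) = 0
G(23) = mex({0, 1, 2, 3, 4, 6}) = 5
G(24) = mex({0, 1, 2, 3, 4}) = 5
G(25) = mex({0, 1, 3, 4, 7}) = 2
G(26) = mex({0, 1, 3, 4, 5, 7}) = 2
G(27) = mex({0, 1, 3, 5}) = 2
G(28) = mex({0, 1, 2, 5}) = 3
G(29) = mex({0, 1, 2, 4, 5, 6}) = 3
Therefore G(29) = 3.

3


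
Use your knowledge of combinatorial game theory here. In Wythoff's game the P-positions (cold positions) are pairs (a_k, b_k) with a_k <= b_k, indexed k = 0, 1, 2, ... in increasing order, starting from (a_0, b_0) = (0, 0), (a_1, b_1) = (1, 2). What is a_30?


By Wythoff's theorem, a_k = floor(k * phi) and b_k = floor(k * phi^2) = a_k + k, where phi = (1 + sqrt(5))/2 is the golden ratio.
phi = (1 + sqrt(5))/2 = 1.618034
k = 30
k * phi = 30 * 1.618034 = 48.541020
a_30 = floor(k * phi) = 48

48


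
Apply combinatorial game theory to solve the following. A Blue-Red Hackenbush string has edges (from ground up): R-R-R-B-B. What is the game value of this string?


Edges (from ground): R-R-R-B-B
By Berlekamp's sign-expansion rule, a Blue-Red Hackenbush stalk has the value of the surreal number whose sign sequence is the edge sequence with B -> + and R -> -.
Sign sequence: ---++
Trace the sign expansion in the surreal number tree, starting from 0:
Edge 1: R (sign -) -> bounds (-inf, 0), value = -1
Edge 2: R (sign -) -> bounds (-inf, -1), value = -2
Edge 3: R (sign -) -> bounds (-inf, -2), value = -3
Edge 4: B (sign +) -> bounds (-3, -2), value = -5/2
Edge 5: B (sign +) -> bounds (-5/2, -2), value = -9/4
Game value = -9/4

-9/4


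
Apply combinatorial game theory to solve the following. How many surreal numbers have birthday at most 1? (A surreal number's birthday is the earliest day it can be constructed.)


Day 0: {|} = 0 is born. Count = 1.
Day n: the number of surreal numbers born by day n is 2^(n+1) - 1.
By day 0: 2^1 - 1 = 1
By day 1: 2^2 - 1 = 3
By day 1: 3 surreal numbers.

3


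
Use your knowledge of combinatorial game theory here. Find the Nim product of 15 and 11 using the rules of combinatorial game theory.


Nim multiplication is bilinear over XOR: (u XOR v) * w = (u*w) XOR (v*w).
So we split each operand into its bit components and XOR the pairwise Nim products.
15 = 1 + 2 + 4 + 8 (as XOR of powers of 2).
11 = 1 + 2 + 8 (as XOR of powers of 2).
Using the standard Nim-product table on single bits:
  2*2 = 3,   2*4 = 8,   2*8 = 12,
  4*4 = 6,   4*8 = 11,  8*8 = 13,
and  1*x = x (identity), k*l = l*k (commutative).
Pairwise Nim products:
  1 * 1 = 1
  1 * 2 = 2
  1 * 8 = 8
  2 * 1 = 2
  2 * 2 = 3
  2 * 8 = 12
  4 * 1 = 4
  4 * 2 = 8
  4 * 8 = 11
  8 * 1 = 8
  8 * 2 = 12
  8 * 8 = 13
XOR them: 1 XOR 2 XOR 8 XOR 2 XOR 3 XOR 12 XOR 4 XOR 8 XOR 11 XOR 8 XOR 12 XOR 13 = 8.
Result: 15 * 11 = 8 (in Nim).

8


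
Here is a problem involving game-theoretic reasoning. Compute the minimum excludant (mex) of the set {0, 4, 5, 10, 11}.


Set = {0, 4, 5, 10, 11}
0 is in the set.
1 is NOT in the set. This is the mex.
mex = 1

1


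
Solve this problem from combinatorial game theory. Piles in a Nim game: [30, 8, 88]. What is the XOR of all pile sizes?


We need the XOR (exclusive or) of all pile sizes.
After XOR-ing pile 1 (size 30): 0 XOR 30 = 30
After XOR-ing pile 2 (size 8): 30 XOR 8 = 22
After XOR-ing pile 3 (size 88): 22 XOR 88 = 78
The Nim-value of this position is 78.

78


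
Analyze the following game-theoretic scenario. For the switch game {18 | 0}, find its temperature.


The game is {18 | 0}, a switch {a | b} with numbers a > b.
Cooling {a | b} by t gives {a - t | b + t}, which stops being hot when a - t = b + t, i.e. at t = (a - b)/2. So the temperature of a switch is (a - b)/2.
Temperature = (Left option - Right option) / 2
= (18 - (0)) / 2
= 18 / 2
= 9

9


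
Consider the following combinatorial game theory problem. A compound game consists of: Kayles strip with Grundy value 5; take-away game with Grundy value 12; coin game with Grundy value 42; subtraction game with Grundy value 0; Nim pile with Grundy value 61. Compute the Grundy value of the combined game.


By the Sprague-Grundy theorem, the Grundy value of a sum of games is the XOR of individual Grundy values.
Kayles strip: Grundy value = 5. Running XOR: 0 XOR 5 = 5
take-away game: Grundy value = 12. Running XOR: 5 XOR 12 = 9
coin game: Grundy value = 42. Running XOR: 9 XOR 42 = 35
subtraction game: Grundy value = 0. Running XOR: 35 XOR 0 = 35
Nim pile: Grundy value = 61. Running XOR: 35 XOR 61 = 30
The combined Grundy value is 30.

30


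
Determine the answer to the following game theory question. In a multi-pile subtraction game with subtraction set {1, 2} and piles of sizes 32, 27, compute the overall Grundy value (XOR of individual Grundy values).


Subtraction set: {1, 2}
For this subtraction set, G(n) = n mod 3 (period = max + 1 = 3).
Pile 1 (size 32): G(32) = 32 mod 3 = 2
Pile 2 (size 27): G(27) = 27 mod 3 = 0
Total Grundy value = XOR of all: 2 XOR 0 = 2

2


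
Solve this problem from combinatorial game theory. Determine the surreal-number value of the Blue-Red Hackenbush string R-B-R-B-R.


Edges (from ground): R-B-R-B-R
By Berlekamp's sign-expansion rule, a Blue-Red Hackenbush stalk has the value of the surreal number whose sign sequence is the edge sequence with B -> + and R -> -.
Sign sequence: -+-+-
Trace the sign expansion in the surreal number tree, starting from 0:
Edge 1: R (sign -) -> bounds (-inf, 0), value = -1
Edge 2: B (sign +) -> bounds (-1, 0), value = -1/2
Edge 3: R (sign -) -> bounds (-1, -1/2), value = -3/4
Edge 4: B (sign +) -> bounds (-3/4, -1/2), value = -5/8
Edge 5: R (sign -) -> bounds (-3/4, -5/8), value = -11/16
Game value = -11/16

-11/16


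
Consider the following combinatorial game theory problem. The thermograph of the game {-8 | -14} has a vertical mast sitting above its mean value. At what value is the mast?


Game = {-8 | -14}, a switch {a | b} with numbers a > b.
Its thermograph has left wall a - t and right wall b + t, which meet at t = (a - b)/2, where both equal (a + b)/2. So the mast (mean value) is at (a + b)/2.
Mean = (-8 + (-14))/2 = -22/2 = -11

-11


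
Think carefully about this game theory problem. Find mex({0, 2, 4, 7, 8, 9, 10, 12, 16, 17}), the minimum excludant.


Set = {0, 2, 4, 7, 8, 9, 10, 12, 16, 17}
0 is in the set.
1 is NOT in the set. This is the mex.
mex = 1

1


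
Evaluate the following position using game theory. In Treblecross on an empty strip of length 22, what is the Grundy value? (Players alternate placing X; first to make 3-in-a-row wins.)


Treblecross: place X on empty cells; 3-in-a-row wins.
Playing within two cells of an existing X lets the opponent win at once, so sensible play treats the cells i-2..i+2 around each X as dead. The player left with no safe cell loses, so this is a normal-play take-away game on strips of safe cells.
Placing X at cell i (0-indexed) of a strip of k safe cells leaves independent strips of sizes max(0, i-2) and max(0, k-i-3). Hence G(k) = mex{ G(max(0,i-2)) XOR G(max(0,k-i-3)) : 0 <= i < k }, with G(0) = 0.
G(1): splits (0,0):0^0=0 -> mex({0}) = 1
G(2): splits (0,0):0^0=0 -> mex({0}) = 1
G(3): splits (0,0):0^0=0 -> mex({0}) = 1
G(4): splits (0,1):0^1=1 (0,0):0^0=0 -> mex({0, 1}) = 2
G(5): splits (0,2):0^1=1 (0,1):0^1=1 (0,0):0^0=0 -> mex({0, 1}) = 2
G(6) = mex({1}) = 0
G(7) = mex({0, 1, 2}) = 3
G(8) = mex({0, 1, 2}) = 3
G(9) = mex({0, 2}) = 1
G(10) = mex({0, 2, 3}) = 1
G(11) = mex({0, 3}) = 1
G(12) = mex({1, 3}) = 0
G(13) = mex({0, 1, 2, 3}) = 4
G(14) = mex({0, 1, 2}) = 3
G(15) = mex({0, 1, 2}) = 3
G(16) = mex({0, 1, 2, 4}) = 3
G(17) = mex({0, 1, 3, 4}) = 2
G(18) = mex({0, 1, 3, 4}) = 2
G(19) = mex({0, 1, 3, 5}) = 2
G(20) = mex({0, 1, 2, 3, 5}) = 4
G(21) = mex({0, 1, 2, 3, 5}) = 4
G(22) = mex({1, 2, 6}) = 0
Therefore G(22) = 0.

0


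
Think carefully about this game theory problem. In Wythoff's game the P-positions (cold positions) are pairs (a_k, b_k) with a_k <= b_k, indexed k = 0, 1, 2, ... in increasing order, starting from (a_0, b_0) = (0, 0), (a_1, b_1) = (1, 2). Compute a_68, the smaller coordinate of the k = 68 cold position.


By Wythoff's theorem, a_k = floor(k * phi) and b_k = floor(k * phi^2) = a_k + k, where phi = (1 + sqrt(5))/2 is the golden ratio.
phi = (1 + sqrt(5))/2 = 1.618034
k = 68
k * phi = 68 * 1.618034 = 110.026311
a_68 = floor(k * phi) = 110

110


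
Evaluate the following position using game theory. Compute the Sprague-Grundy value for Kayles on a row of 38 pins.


Kayles: a move removes 1 or 2 adjacent pins from a contiguous row.
Removing pins from a row of k leaves two independent rows (a, b) with a + b = k - 1 (one pin) or a + b = k - 2 (two pins); an end removal gives a = 0.
By Sprague-Grundy, G(k) = mex{ G(a) XOR G(b) } over all these splits. G(0) = 0.
G(1): splits (0,0):0^0=0 -> mex({0}) = 1
G(2): splits (0,1):0^1=1 (0,0):0^0=0 -> mex({0, 1}) = 2
G(3): splits (0,2):0^2=2 (1,1):1^1=0 (0,1):0^1=1 -> mex({0, 1, 2}) = 3
G(4): splits (0,3):0^3=3 (1,2):1^2=3 (0,2):0^2=2 (1,1):1^1=0 -> mex({0, 2, 3}) = 1
G(5): splits (0,4):0^1=1 (1,3):1^3=2 (2,2):2^2=0 (0,3):0^3=3 (1,2):1^2=3 -> mex({0, 1, 2, 3}) = 4
G(6) = mex({0, 1, 2, 4}) = 3
G(7) = mex({0, 1, 3, 4, 5}) = 2
G(8) = mex({0, 2, 3, 5, 6}) = 1
G(9) = mex({0, 1, 2, 3, 6, 7}) = 4
G(10) = mex({0, 1, 3, 4, 5, 7}) = 2
G(11) = mex({0, 1, 2, 3, 4, 5}) = 6
G(12) = mex({0, 1, 2, 3, 5, 6, 7}) = 4
G(13) = mex({0, 2, 3, 4, 6, 7}) = 1
G(14) = mex({0, 1, 4, 5, 6, 7}) = 2
G(15) = mex({0, 1, 2, 3, 4, 5, 6}) = 7
G(16) = mex({0, 2, 3, 5, 6, 7}) = 1
G(17) = mex({0, 1, 2, 3, 5, 6, 7}) = 4
G(18) = mex({0, 1, 2, 4, 5, 6}) = 3
G(19) = mex({0, 1, 3, 4, 5, 7}) = 2
G(20) = mex({0, 2, 3, 4, 5, 6, 7}) = 1
G(21) = mex({0, 1, 2, 3, 5, 6, 7}) = 4
G(22) = mex({0, 1, 2, 3, 4, 5, 7}) = 6
G(23) = mex({0, 1, 2, 3, 4, 5, 6}) = 7
G(24) = mex({0, 1, 2, 3, 5, 6, 7}) = 4
G(25) = mex({0, 2, 3, 4, 6, 7}) = 1
G(26) = mex({0, 1, 3, 4, 5, 6, 7}) = 2
G(27) = mex({0, 1, 2, 3, 4, 5, 6, 7}) = 8
G(28) = mex({0, 1, 2, 3, 4, 6, 7, 8}) = 5
G(29) = mex({0, 1, 2, 3, 5, 6, 7, 8, 9}) = 4
G(30) = mex({0, 1, 2, 3, 4, 5, 6, 9, 10}) = 7
G(31) = mex({0, 1, 3, 4, 5, 7, 10, 11}) = 2
G(32) = mex({0, 2, 3, 4, 5, 6, 7, 9, 11}) = 1
G(33) = mex({0, 1, 2, 3, 4, 5, 6, 7, 9, 12}) = 8
G(34) = mex({0, 1, 2, 3, 4, 5, 7, 8, 11, 12}) = 6
G(35) = mex({0, 1, 2, 3, 4, 5, 6, 8, 9, 10, 11}) = 7
G(36) = mex({0, 1, 2, 3, 5, 6, 7, 9, 10}) = 4
G(37) = mex({0, 2, 3, 4, 6, 7, 9, 10, 11, 12}) = 1
G(38) = mex({0, 1, 3, 4, 5, 6, 7, 9, 10, 11, 12}) = 2
Therefore G(38) = 2.

2


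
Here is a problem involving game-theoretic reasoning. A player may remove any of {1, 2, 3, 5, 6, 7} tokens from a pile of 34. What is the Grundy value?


The subtraction set is S = {1, 2, 3, 5, 6, 7}.
G(k) = mex{ G(k - s) : s in S, s <= k }. We compute iteratively: G(0) = 0.
G(1) = mex({0}) = 1
G(2) = mex({0, 1}) = 2
G(3) = mex({0, 1, 2}) = 3
G(4) = mex({1, 2, 3}) = 0
G(5) = mex({0, 2, 3}) = 1
G(6) = mex({0, 1, 3}) = 2
G(7) = mex({0, 1, 2}) = 3
G(8) = mex({1, 2, 3}) = 0
G(9) = mex({0, 2, 3}) = 1
G(10) = mex({0, 1, 3}) = 2
Observe that G(4)..G(10) = 0, 1, 2, 3, 0, 1, 2 repeats G(0)..G(6) = 0, 1, 2, 3, 0, 1, 2.
For k >= max(S) = 7, G(k) is determined by the previous 7 values G(k-7)..G(k-1); a window of 7 consecutive values has recurred shifted by 4, so by induction G(k + 4) = G(k) for all k >= 0: the sequence is periodic from the start with period 4.
One period: G(0..3) = 0, 1, 2, 3.
34 mod 4 = 2, so G(34) = G(2) = 2.

2


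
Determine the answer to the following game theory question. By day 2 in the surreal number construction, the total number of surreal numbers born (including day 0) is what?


Day 0: {|} = 0 is born. Count = 1.
Day n: the number of surreal numbers born by day n is 2^(n+1) - 1.
By day 0: 2^1 - 1 = 1
By day 1: 2^2 - 1 = 3
By day 2: 2^3 - 1 = 7
By day 2: 7 surreal numbers.

7


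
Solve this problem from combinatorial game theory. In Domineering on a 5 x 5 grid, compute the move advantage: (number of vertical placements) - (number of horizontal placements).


Board is 5 x 5 (rows x cols).
Left (vertical) placements: (rows-1) * cols = 4 * 5 = 20
Right (horizontal) placements: rows * (cols-1) = 5 * 4 = 20
Advantage = Left - Right = 20 - 20 = 0

0


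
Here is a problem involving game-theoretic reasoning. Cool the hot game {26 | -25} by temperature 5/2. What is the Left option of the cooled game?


Original game: {26 | -25} (a switch {a | b} with a > b).
Cooling by t (for t below the temperature (a - b)/2 = 51/2) taxes each move by t: {a | b} cooled by t is {a - t | b + t}.
Cooling amount: t = 5/2
Cooled Left option: 26 - 5/2 = 47/2
Cooled Right option: -25 + 5/2 = -45/2
Cooled game: {47/2 | -45/2}
Left option = 47/2

47/2


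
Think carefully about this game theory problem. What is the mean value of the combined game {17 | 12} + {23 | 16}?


G1 = {17 | 12}, G2 = {23 | 16}
Each is a switch {a | b} with numbers a > b; its mean value is (a + b)/2, and mean value is additive over game sums: m(G1 + G2) = m(G1) + m(G2).
Mean of G1 = (17 + (12))/2 = 29/2 = 29/2
Mean of G2 = (23 + (16))/2 = 39/2 = 39/2
Mean of G1 + G2 = 29/2 + 39/2 = 34

34


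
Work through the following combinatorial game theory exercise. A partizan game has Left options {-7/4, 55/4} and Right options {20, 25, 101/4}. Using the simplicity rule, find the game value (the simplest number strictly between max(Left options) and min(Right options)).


Left options: {-7/4, 55/4}, max = 55/4
Right options: {20, 25, 101/4}, min = 20
All options are numbers and max(Left) < min(Right), so by the simplicity theorem the value is the simplest (earliest-born) number strictly between 55/4 and 20.
Integers 14 through 19 all lie strictly between 55/4 and 20.
Among integers, the simplest (lowest birthday = smallest |n|; 0 is born on day 0, +-n on day n) is 14.
No non-integer in the interval can be simpler: if x is a non-integer in the interval, then floor(x) or ceil(x) also lies in the interval (the interval contains an integer), and both are proper prefixes of x's sign expansion, i.e. born earlier. So the game value is 14.
Game value = 14

14


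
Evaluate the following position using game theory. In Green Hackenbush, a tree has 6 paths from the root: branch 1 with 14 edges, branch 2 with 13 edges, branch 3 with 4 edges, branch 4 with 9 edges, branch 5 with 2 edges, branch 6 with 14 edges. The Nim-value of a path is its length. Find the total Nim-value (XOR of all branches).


The tree has 6 branches from the ground vertex.
In Green Hackenbush, the Nim-value of a simple path of length k is k.
Branch 1: length 14, Nim-value = 14
Branch 2: length 13, Nim-value = 13
Branch 3: length 4, Nim-value = 4
Branch 4: length 9, Nim-value = 9
Branch 5: length 2, Nim-value = 2
Branch 6: length 14, Nim-value = 14
Total Nim-value = XOR of all branch values:
0 XOR 14 = 14
14 XOR 13 = 3
3 XOR 4 = 7
7 XOR 9 = 14
14 XOR 2 = 12
12 XOR 14 = 2
Nim-value of the tree = 2

2


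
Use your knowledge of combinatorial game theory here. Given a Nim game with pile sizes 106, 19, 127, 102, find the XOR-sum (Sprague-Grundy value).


We need the XOR (exclusive or) of all pile sizes.
After XOR-ing pile 1 (size 106): 0 XOR 106 = 106
After XOR-ing pile 2 (size 19): 106 XOR 19 = 121
After XOR-ing pile 3 (size 127): 121 XOR 127 = 6
After XOR-ing pile 4 (size 102): 6 XOR 102 = 96
The Nim-value of this position is 96.

96


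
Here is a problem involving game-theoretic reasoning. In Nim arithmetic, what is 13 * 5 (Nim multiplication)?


Nim multiplication is bilinear over XOR: (u XOR v) * w = (u*w) XOR (v*w).
So we split each operand into its bit components and XOR the pairwise Nim products.
13 = 1 + 4 + 8 (as XOR of powers of 2).
5 = 1 + 4 (as XOR of powers of 2).
Using the standard Nim-product table on single bits:
  2*2 = 3,   2*4 = 8,   2*8 = 12,
  4*4 = 6,   4*8 = 11,  8*8 = 13,
and  1*x = x (identity), k*l = l*k (commutative).
Pairwise Nim products:
  1 * 1 = 1
  1 * 4 = 4
  4 * 1 = 4
  4 * 4 = 6
  8 * 1 = 8
  8 * 4 = 11
XOR them: 1 XOR 4 XOR 4 XOR 6 XOR 8 XOR 11 = 4.
Result: 13 * 5 = 4 (in Nim).

4


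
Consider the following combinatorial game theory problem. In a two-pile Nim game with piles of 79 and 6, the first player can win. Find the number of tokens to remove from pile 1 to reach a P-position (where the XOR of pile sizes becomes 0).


Piles: 79 and 6
Current XOR: 79 XOR 6 = 73 (non-zero, so this is an N-position).
To make the XOR zero, we need to find a move that balances the piles.
For pile 1 (size 79): target = 79 XOR 73 = 6
We reduce pile 1 from 79 to 6.
Tokens removed: 79 - 6 = 73
Verification: 6 XOR 6 = 0

73


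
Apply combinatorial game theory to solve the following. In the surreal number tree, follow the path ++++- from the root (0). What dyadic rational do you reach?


Sign expansion: ++++-
Rule: track bounds (lo, hi), initially (-inf, +inf). On '+', the current value becomes lo and we move to the simplest number in (value, hi): value + 1 if hi = +inf, otherwise the midpoint (value + hi)/2. On '-', the current value becomes hi and we move to value - 1 if lo = -inf, otherwise the midpoint (lo + value)/2.
Start at 0.
Step 1: sign = +, move right. Bounds: (0, +inf). Value = 1
Step 2: sign = +, move right. Bounds: (1, +inf). Value = 2
Step 3: sign = +, move right. Bounds: (2, +inf). Value = 3
Step 4: sign = +, move right. Bounds: (3, +inf). Value = 4
Step 5: sign = -, move left. Bounds: (3, 4). Value = 7/2
The surreal number with sign expansion ++++- is 7/2.

7/2


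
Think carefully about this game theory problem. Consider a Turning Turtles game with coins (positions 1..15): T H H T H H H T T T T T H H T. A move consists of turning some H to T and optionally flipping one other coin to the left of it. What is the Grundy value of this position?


Coins: T H H T H H H T T T T T H H T
Key fact: a single head at position k behaves exactly like a Nim heap of size k (turning it to T and optionally flipping a coin at j < k corresponds to moving the heap from k to j, or to 0), and heads combine as a disjunctive sum (two heads at the same place would cancel, matching j XOR j = 0). So the Nim-value is the XOR of the 1-indexed positions of the heads.
Face-up positions (1-indexed): [2, 3, 5, 6, 7, 13, 14]
XOR 0 with 2: 0 XOR 2 = 2
XOR 2 with 3: 2 XOR 3 = 1
XOR 1 with 5: 1 XOR 5 = 4
XOR 4 with 6: 4 XOR 6 = 2
XOR 2 with 7: 2 XOR 7 = 5
XOR 5 with 13: 5 XOR 13 = 8
XOR 8 with 14: 8 XOR 14 = 6
Nim-value = 6

6


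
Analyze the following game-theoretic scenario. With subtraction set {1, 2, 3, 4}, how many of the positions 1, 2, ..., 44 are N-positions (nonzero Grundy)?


Subtraction set S = {1, 2, 3, 4}, so G(n) = n mod 5.
G(n) = 0 when n is a multiple of 5.
Multiples of 5 in [1, 44]: 8
N-positions (nonzero Grundy) = 44 - 8 = 36

36


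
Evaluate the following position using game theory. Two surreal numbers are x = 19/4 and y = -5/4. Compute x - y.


x = 19/4, y = -5/4
Converting to common denominator: 4
x = 19/4, y = -5/4
x - y = 19/4 - -5/4 = 6

6


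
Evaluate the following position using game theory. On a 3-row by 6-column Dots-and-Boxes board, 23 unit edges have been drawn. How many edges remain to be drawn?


Grid: 3 x 6 boxes, i.e. 4 rows and 7 columns of dots.
Horizontal edges: (rows + 1) * cols = 4 * 6 = 24
Vertical edges: rows * (cols + 1) = 3 * 7 = 21
Total edges: 24 + 21 = 45
Edges drawn: 23
Remaining: 45 - 23 = 22

22


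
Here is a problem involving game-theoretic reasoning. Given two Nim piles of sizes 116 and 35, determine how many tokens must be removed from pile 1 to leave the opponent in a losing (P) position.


Piles: 116 and 35
Current XOR: 116 XOR 35 = 87 (non-zero, so this is an N-position).
To make the XOR zero, we need to find a move that balances the piles.
For pile 1 (size 116): target = 116 XOR 87 = 35
We reduce pile 1 from 116 to 35.
Tokens removed: 116 - 35 = 81
Verification: 35 XOR 35 = 0

81


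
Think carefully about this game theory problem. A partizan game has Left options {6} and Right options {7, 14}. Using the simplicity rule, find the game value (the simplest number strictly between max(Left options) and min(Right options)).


Left options: {6}, max = 6
Right options: {7, 14}, min = 7
All options are numbers and max(Left) < min(Right), so by the simplicity theorem the value is the simplest (earliest-born) number strictly between 6 and 7.
No integer lies strictly between 6 and 7, so the value is the dyadic rational m/2^k in the interval with the smallest k (then m odd); search k = 1, 2, ...:
Denominator 2: 13/2 lies strictly between 6 and 7 -- found.
The simplest number in the interval is 13/2.
Game value = 13/2

13/2


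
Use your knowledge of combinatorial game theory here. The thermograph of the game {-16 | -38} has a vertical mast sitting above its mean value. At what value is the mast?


Game = {-16 | -38}, a switch {a | b} with numbers a > b.
Its thermograph has left wall a - t and right wall b + t, which meet at t = (a - b)/2, where both equal (a + b)/2. So the mast (mean value) is at (a + b)/2.
Mean = (-16 + (-38))/2 = -54/2 = -27

-27


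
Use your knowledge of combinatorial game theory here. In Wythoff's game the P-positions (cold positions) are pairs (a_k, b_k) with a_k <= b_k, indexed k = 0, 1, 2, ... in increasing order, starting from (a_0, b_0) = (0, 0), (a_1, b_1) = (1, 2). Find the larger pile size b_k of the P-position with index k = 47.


By Wythoff's theorem, a_k = floor(k * phi) and b_k = floor(k * phi^2) = a_k + k, where phi = (1 + sqrt(5))/2 is the golden ratio.
phi = (1 + sqrt(5))/2 = 1.618034
phi^2 = phi + 1 = 2.618034
k = 47
k * phi^2 = 47 * 2.618034 = 123.047597
b_47 = floor(k * phi^2) = 123 (check: a_47 + k = 76 + 47 = 123)

123
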